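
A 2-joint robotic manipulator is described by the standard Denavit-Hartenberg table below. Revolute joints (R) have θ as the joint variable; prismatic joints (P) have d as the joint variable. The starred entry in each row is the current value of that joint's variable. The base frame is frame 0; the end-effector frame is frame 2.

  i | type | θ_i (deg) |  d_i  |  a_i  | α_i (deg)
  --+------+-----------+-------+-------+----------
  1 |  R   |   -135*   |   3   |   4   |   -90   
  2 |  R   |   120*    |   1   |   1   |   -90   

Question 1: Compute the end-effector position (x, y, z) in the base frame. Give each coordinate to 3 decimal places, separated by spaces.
after link 1: o_1 = (-2.8284, -2.8284, 3.0000)
after link 2: o_2 = (-1.7678, -3.1820, 2.1340)

-1.768 -3.182 2.134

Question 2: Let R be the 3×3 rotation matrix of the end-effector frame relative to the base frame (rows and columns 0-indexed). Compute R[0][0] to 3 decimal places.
End-effector x-axis (col 0 of R) = (0.3536,0.3536,-0.8660)
R[0][0] = 0.3536

0.354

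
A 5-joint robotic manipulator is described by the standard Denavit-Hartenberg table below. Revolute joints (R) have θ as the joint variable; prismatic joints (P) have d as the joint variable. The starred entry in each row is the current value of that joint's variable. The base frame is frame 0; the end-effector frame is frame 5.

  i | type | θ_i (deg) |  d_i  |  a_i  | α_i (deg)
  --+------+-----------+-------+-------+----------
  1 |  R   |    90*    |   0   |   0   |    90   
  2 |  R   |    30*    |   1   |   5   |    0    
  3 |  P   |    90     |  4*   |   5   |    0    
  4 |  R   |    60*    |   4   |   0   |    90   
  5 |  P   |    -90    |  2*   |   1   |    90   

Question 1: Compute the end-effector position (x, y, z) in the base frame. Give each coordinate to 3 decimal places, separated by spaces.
after link 1: o_1 = (0.0000, 0.0000, 0.0000)
after link 2: o_2 = (1.0000, 4.3301, 2.5000)
after link 3: o_3 = (5.0000, 1.8301, 6.8301)
after link 4: o_4 = (9.0000, 1.8301, 6.8301)
after link 5: o_5 = (8.0000, 1.8301, 8.8301)

8.000 1.830 8.830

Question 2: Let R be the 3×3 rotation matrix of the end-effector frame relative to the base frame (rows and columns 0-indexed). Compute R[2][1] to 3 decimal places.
1.000

End-effector y-axis (col 1 of R) = (0.0000,0.0000,1.0000)
R[2][1] = 1.0000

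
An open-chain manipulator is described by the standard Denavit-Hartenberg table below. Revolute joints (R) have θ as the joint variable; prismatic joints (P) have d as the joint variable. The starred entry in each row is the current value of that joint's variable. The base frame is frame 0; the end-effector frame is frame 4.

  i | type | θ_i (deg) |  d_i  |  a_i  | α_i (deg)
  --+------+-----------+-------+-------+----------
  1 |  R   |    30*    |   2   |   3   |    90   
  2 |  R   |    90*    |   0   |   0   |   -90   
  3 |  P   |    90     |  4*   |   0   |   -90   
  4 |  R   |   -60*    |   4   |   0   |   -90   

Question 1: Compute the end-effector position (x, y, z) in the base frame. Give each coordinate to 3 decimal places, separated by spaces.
-0.866 -0.500 -2.000

after link 1: o_1 = (2.5981, 1.5000, 2.0000)
after link 2: o_2 = (2.5981, 1.5000, 2.0000)
after link 3: o_3 = (-0.8660, -0.5000, 2.0000)
after link 4: o_4 = (-0.8660, -0.5000, -2.0000)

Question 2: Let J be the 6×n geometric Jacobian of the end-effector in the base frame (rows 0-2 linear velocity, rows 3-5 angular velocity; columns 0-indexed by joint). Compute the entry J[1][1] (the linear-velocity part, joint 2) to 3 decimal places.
axis z_1 = (0.5000,-0.8660,0.0000); lever o_n−o_1 = (-3.4641,-2.0000,-4.0000)
cross product → J_v[:, 1] = (3.4641,2.0000,-4.0000)
J_ω[:, 1] = z_1
entry J[1][1] = 2.0000

2.000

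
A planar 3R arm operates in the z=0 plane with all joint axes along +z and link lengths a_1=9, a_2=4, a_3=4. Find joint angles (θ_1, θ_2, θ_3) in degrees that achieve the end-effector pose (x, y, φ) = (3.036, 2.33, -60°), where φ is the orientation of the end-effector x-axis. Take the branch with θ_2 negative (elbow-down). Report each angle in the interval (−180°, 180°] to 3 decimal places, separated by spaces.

99.725 -150.002 -9.723

wrist centre = target − a_3·(cos φ, sin φ) = (1.0360, 5.7941)
cos θ_2 = (34.6449−9²−4²)/(2·9·4) = -0.8660; θ_2 = -150.0020° (elbow-down)
β = atan2(5.7941,1.0360) = 79.8625°; ψ = atan2(-1.9999,5.5358) = -19.8628°
θ_1 = β − ψ = 99.7253°
θ_3 = φ − θ_1 − θ_2 = -9.7233° (wrapped to (-180°,180°])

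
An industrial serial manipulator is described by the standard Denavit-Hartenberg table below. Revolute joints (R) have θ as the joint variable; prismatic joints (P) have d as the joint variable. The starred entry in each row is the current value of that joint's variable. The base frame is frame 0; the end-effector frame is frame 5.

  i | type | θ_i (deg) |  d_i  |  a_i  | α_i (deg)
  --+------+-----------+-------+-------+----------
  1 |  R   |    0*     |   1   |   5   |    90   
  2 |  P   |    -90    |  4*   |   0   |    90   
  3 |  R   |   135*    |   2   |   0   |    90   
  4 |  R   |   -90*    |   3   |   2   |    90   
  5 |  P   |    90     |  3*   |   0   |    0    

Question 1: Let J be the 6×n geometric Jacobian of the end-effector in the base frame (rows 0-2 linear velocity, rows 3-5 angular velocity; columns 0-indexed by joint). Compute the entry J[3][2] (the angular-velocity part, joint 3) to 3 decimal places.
axis z_2 = (-1.0000,-0.0000,-0.0000); lever o_n−o_2 = (0.0000,0.0000,-4.2426)
cross product → J_v[:, 2] = (0.0000,-4.2426,0.0000)
J_ω[:, 2] = z_2
entry J[3][2] = -1.0000

-1.000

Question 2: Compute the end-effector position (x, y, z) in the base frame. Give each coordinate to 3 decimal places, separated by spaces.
5.000 -4.000 -3.243

after link 1: o_1 = (5.0000, 0.0000, 1.0000)
after link 2: o_2 = (5.0000, -4.0000, 1.0000)
after link 3: o_3 = (3.0000, -4.0000, 1.0000)
after link 4: o_4 = (5.0000, -6.1213, -1.1213)
after link 5: o_5 = (5.0000, -4.0000, -3.2426)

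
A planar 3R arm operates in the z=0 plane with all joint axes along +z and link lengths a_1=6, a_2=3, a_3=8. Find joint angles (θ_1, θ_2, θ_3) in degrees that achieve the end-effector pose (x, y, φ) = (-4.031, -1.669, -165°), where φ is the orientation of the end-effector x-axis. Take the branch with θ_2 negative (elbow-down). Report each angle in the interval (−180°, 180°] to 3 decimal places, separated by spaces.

wrist centre = target − a_3·(cos φ, sin φ) = (3.6964, 0.4016)
cos θ_2 = (13.8247−6²−3²)/(2·6·3) = -0.8660; θ_2 = -149.9950° (elbow-down)
β = atan2(0.4016,3.6964) = 6.1999°; ψ = atan2(-1.5002,3.4021) = -23.7964°
θ_1 = β − ψ = 29.9963°
θ_3 = φ − θ_1 − θ_2 = -45.0013° (wrapped to (-180°,180°])

29.996 -149.995 -45.001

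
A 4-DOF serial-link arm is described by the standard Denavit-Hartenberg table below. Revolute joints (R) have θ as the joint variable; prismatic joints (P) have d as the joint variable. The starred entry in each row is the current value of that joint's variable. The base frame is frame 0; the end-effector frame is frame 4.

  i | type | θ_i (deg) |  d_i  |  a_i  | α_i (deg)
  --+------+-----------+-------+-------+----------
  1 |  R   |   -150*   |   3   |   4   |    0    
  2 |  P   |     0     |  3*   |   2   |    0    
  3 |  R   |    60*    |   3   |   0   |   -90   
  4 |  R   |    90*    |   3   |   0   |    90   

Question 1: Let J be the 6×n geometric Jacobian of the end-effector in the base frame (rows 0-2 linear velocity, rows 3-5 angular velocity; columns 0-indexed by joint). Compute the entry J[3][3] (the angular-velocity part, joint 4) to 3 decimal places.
axis z_3 = (1.0000,-0.0000,0.0000); lever o_n−o_3 = (3.0000,-0.0000,0.0000)
cross product → J_v[:, 3] = (0.0000,0.0000,0.0000)
J_ω[:, 3] = z_3
entry J[3][3] = 1.0000

1.000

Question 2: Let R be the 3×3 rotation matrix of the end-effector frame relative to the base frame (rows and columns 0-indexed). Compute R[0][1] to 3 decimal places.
End-effector y-axis (col 1 of R) = (1.0000,-0.0000,0.0000)
R[0][1] = 1.0000

1.000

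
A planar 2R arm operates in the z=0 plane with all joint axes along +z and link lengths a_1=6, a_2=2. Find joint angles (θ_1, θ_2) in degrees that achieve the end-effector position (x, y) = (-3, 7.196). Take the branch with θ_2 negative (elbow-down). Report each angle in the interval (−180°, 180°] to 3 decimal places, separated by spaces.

120.003 -30.010

cos θ_2 = (60.7824−6²−2²)/(2·6·2) = 0.8659; θ_2 = -30.0105° (elbow-down)
β = atan2(7.1960,-3.0000) = 112.6312°; ψ = atan2(-1.0003,7.7319) = -7.3717°
θ_1 = β − ψ = 120.0029°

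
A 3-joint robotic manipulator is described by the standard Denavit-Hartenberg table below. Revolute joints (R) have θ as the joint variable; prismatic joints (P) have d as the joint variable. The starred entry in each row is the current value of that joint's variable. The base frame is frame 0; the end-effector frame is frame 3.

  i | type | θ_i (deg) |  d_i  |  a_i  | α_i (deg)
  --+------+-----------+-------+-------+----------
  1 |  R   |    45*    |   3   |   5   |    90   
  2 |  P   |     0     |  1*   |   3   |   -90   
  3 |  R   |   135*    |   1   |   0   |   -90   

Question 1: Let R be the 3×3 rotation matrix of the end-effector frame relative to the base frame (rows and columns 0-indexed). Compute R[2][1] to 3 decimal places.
End-effector y-axis (col 1 of R) = (-0.0000,-0.0000,-1.0000)
R[2][1] = -1.0000

-1.000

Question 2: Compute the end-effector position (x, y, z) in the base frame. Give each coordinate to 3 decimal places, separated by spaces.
6.364 4.950 4.000

after link 1: o_1 = (3.5355, 3.5355, 3.0000)
after link 2: o_2 = (6.3640, 4.9497, 3.0000)
after link 3: o_3 = (6.3640, 4.9497, 4.0000)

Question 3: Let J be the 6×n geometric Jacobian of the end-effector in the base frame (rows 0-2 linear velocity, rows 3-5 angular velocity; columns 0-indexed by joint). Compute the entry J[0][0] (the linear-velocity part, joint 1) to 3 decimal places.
axis z_0 = ẑ; lever o_n−o_0 = (6.3640,4.9497,4.0000)
cross product → J_v[:, 0] = (-4.9497,6.3640,0.0000)
J_ω[:, 0] = z_0
entry J[0][0] = -4.9497

-4.950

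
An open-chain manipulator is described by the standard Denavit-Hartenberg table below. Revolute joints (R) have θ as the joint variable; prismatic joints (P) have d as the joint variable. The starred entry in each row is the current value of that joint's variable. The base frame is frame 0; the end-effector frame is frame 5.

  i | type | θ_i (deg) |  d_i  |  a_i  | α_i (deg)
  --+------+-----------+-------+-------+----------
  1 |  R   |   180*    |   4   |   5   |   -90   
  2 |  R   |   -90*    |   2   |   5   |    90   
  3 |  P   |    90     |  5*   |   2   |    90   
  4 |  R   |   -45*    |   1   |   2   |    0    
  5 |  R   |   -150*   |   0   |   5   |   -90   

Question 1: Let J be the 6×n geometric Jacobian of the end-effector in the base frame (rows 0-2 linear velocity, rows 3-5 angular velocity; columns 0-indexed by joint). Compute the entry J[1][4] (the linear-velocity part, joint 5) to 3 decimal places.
1.294

axis z_4 = (0.0000,0.0000,1.0000); lever o_n−o_4 = (1.2941,4.8296,0.0000)
cross product → J_v[:, 4] = (-4.8296,1.2941,-0.0000)
J_ω[:, 4] = z_4
entry J[1][4] = 1.2941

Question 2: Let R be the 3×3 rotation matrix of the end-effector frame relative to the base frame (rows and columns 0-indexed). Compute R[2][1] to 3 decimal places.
-1.000

End-effector y-axis (col 1 of R) = (-0.0000,-0.0000,-1.0000)
R[2][1] = -1.0000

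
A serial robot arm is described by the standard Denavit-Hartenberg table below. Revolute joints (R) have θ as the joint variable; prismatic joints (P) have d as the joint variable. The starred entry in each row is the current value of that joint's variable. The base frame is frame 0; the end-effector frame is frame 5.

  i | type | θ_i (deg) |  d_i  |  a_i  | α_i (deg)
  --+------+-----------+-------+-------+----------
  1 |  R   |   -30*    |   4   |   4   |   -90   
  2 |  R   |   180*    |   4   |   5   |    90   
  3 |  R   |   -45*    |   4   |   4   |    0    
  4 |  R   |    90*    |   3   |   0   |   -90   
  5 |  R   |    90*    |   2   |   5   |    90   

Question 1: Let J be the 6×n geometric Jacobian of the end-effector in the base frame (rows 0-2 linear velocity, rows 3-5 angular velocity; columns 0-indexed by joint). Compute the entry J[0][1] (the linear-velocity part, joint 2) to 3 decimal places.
axis z_1 = (0.5000,0.8660,0.0000); lever o_n−o_1 = (-4.2620,5.4465,-2.0000)
cross product → J_v[:, 1] = (-1.7321,1.0000,6.4142)
J_ω[:, 1] = z_1
entry J[0][1] = -1.7321

-1.732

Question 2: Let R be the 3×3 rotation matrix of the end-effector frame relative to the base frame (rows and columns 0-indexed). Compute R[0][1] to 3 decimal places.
0.966

End-effector y-axis (col 1 of R) = (0.9659,0.2588,0.0000)
R[0][1] = 0.9659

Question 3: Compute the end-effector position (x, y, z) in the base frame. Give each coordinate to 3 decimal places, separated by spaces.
after link 1: o_1 = (3.4641, -2.0000, 4.0000)
after link 2: o_2 = (1.1340, 3.9641, 4.0000)
after link 3: o_3 = (-2.7297, 2.9288, -0.0000)
after link 4: o_4 = (-2.7297, 2.9288, -3.0000)
after link 5: o_5 = (-0.7979, 3.4465, 2.0000)

-0.798 3.446 2.000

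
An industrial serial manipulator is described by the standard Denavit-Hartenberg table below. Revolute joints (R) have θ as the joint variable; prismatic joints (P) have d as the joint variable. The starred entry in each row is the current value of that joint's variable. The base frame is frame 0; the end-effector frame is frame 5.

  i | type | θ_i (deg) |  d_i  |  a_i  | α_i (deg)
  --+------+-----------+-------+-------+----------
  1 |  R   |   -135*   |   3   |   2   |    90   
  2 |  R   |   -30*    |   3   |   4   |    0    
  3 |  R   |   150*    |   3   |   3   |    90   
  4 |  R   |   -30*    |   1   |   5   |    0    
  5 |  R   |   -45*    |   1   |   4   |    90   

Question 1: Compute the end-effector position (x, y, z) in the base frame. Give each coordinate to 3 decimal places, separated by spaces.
after link 1: o_1 = (-1.4142, -1.4142, 3.0000)
after link 2: o_2 = (-5.9850, -1.7424, 1.0000)
after link 3: o_3 = (-7.0457, 1.4396, 3.5981)
after link 4: o_4 = (-4.3594, 0.5904, 7.8481)
after link 5: o_5 = (-1.8737, -2.3880, 9.2447)

-1.874 -2.388 9.245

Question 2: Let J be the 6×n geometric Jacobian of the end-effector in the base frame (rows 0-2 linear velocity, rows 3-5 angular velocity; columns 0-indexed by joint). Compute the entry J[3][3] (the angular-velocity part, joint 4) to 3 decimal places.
-0.612

axis z_3 = (-0.6124,-0.6124,0.5000); lever o_n−o_3 = (5.1720,-3.8276,5.6466)
cross product → J_v[:, 3] = (-1.5440,6.0438,5.5111)
J_ω[:, 3] = z_3
entry J[3][3] = -0.6124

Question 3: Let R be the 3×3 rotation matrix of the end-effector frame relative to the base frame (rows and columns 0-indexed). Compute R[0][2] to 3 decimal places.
End-effector z-axis (col 2 of R) = (-0.1585,-0.5245,-0.8365)
R[0][2] = -0.1585

-0.158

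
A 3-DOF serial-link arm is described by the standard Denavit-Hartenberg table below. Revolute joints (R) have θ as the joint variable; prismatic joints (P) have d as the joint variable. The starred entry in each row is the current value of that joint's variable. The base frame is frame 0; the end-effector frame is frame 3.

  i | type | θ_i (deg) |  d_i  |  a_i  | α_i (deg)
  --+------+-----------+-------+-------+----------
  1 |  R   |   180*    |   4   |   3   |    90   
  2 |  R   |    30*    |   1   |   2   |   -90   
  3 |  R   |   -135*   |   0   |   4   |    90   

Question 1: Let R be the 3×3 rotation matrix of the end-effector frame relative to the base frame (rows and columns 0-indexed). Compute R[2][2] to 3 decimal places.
-0.354

End-effector z-axis (col 2 of R) = (0.6124,-0.7071,-0.3536)
R[2][2] = -0.3536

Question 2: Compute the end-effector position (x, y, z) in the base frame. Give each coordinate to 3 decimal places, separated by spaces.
after link 1: o_1 = (-3.0000, 0.0000, 4.0000)
after link 2: o_2 = (-4.7321, 1.0000, 5.0000)
after link 3: o_3 = (-2.2826, 3.8284, 3.5858)

-2.283 3.828 3.586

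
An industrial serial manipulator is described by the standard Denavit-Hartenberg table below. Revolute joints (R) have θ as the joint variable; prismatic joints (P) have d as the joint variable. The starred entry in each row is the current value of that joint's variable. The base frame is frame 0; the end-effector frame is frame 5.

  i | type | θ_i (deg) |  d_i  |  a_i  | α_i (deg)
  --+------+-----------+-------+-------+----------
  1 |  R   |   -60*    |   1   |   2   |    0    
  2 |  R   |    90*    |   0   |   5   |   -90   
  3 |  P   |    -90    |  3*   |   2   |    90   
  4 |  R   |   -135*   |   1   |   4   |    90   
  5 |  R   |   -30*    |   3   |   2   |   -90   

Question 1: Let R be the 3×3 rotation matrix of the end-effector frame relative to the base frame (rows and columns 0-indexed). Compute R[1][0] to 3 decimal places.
-0.280

End-effector x-axis (col 0 of R) = (0.7392,-0.2803,-0.6124)
R[1][0] = -0.2803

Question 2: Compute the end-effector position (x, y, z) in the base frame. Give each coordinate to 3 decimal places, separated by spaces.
after link 1: o_1 = (1.0000, -1.7321, 1.0000)
after link 2: o_2 = (5.3301, 0.7679, 1.0000)
after link 3: o_3 = (3.8301, 3.3660, 3.0000)
after link 4: o_4 = (4.3783, 0.4165, 0.1716)
after link 5: o_5 = (4.7961, 1.6930, -3.1745)

4.796 1.693 -3.174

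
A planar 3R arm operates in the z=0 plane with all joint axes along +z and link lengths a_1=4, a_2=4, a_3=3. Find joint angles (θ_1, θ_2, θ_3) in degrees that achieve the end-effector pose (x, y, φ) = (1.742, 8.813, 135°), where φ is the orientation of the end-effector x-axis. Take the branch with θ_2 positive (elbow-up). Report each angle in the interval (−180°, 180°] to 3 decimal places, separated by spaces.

wrist centre = target − a_3·(cos φ, sin φ) = (3.8633, 6.6917)
cos θ_2 = (59.7038−4²−4²)/(2·4·4) = 0.8657; θ_2 = 30.0322° (elbow-up)
β = atan2(6.6917,3.8633) = 60.0008°; ψ = atan2(2.0019,7.4630) = 15.0161°
θ_1 = β − ψ = 44.9847°
θ_3 = φ − θ_1 − θ_2 = 59.9831° (wrapped to (-180°,180°])

44.985 30.032 59.983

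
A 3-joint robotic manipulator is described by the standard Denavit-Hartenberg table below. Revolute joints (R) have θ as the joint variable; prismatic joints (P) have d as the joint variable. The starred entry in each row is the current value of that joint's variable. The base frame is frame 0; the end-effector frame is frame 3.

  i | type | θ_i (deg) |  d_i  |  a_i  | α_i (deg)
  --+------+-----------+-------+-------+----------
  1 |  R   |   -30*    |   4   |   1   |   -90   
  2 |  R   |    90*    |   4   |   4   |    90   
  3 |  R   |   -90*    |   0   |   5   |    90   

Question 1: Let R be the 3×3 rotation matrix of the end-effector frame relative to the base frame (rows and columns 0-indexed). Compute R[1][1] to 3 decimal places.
-0.500

End-effector y-axis (col 1 of R) = (0.8660,-0.5000,0.0000)
R[1][1] = -0.5000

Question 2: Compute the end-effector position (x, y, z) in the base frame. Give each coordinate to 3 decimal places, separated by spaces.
after link 1: o_1 = (0.8660, -0.5000, 4.0000)
after link 2: o_2 = (2.8660, 2.9641, 0.0000)
after link 3: o_3 = (0.3660, -1.3660, -0.0000)

0.366 -1.366 -0.000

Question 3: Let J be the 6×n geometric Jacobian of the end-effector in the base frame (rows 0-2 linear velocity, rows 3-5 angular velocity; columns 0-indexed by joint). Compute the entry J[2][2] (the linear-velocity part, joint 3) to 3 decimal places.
axis z_2 = (0.8660,-0.5000,0.0000); lever o_n−o_2 = (-2.5000,-4.3301,-0.0000)
cross product → J_v[:, 2] = (0.0000,0.0000,-5.0000)
J_ω[:, 2] = z_2
entry J[2][2] = -5.0000

-5.000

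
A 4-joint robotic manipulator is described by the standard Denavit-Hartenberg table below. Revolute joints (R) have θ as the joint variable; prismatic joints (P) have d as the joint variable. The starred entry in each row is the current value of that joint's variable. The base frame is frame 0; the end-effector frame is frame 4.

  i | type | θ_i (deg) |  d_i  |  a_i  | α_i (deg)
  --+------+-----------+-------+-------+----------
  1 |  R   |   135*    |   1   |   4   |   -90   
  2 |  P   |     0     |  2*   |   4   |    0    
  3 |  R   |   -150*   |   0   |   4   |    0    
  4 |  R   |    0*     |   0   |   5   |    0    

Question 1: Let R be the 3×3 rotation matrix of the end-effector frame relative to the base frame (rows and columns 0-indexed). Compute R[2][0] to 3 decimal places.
0.500

End-effector x-axis (col 0 of R) = (0.6124,-0.6124,0.5000)
R[2][0] = 0.5000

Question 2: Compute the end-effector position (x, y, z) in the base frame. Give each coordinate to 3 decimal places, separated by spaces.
-1.560 -1.269 5.500

after link 1: o_1 = (-2.8284, 2.8284, 1.0000)
after link 2: o_2 = (-7.0711, 4.2426, 1.0000)
after link 3: o_3 = (-4.6216, 1.7932, 3.0000)
after link 4: o_4 = (-1.5597, -1.2687, 5.5000)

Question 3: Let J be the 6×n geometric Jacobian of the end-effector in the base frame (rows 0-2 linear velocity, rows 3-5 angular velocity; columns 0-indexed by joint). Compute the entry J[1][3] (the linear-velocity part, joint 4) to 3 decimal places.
1.768

axis z_3 = (-0.7071,-0.7071,0.0000); lever o_n−o_3 = (3.0619,-3.0619,2.5000)
cross product → J_v[:, 3] = (-1.7678,1.7678,4.3301)
J_ω[:, 3] = z_3
entry J[1][3] = 1.7678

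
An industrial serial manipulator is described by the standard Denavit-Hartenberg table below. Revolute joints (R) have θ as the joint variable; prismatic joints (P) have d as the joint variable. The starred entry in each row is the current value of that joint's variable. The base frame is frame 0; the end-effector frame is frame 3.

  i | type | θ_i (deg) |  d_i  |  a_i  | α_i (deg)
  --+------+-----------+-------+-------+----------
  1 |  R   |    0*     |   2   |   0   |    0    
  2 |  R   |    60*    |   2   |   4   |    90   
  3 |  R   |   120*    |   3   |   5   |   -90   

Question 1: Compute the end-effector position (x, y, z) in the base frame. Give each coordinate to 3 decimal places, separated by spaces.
after link 1: o_1 = (0.0000, 0.0000, 2.0000)
after link 2: o_2 = (2.0000, 3.4641, 4.0000)
after link 3: o_3 = (3.3481, -0.2010, 8.3301)

3.348 -0.201 8.330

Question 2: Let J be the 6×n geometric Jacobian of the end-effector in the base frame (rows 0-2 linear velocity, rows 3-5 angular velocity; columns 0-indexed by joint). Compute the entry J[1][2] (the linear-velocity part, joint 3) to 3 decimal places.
-3.750

axis z_2 = (0.8660,-0.5000,0.0000); lever o_n−o_2 = (1.3481,-3.6651,4.3301)
cross product → J_v[:, 2] = (-2.1651,-3.7500,-2.5000)
J_ω[:, 2] = z_2
entry J[1][2] = -3.7500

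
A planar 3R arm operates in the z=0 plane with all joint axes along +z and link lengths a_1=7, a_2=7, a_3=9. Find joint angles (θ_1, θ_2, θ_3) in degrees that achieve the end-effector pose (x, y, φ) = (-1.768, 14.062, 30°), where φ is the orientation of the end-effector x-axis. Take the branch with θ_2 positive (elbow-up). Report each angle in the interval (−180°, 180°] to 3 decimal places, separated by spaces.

119.999 30.003 -120.002

wrist centre = target − a_3·(cos φ, sin φ) = (-9.5622, 9.5620)
cos θ_2 = (182.8681−7²−7²)/(2·7·7) = 0.8660; θ_2 = 30.0028° (elbow-up)
β = atan2(9.5620,-9.5622) = 135.0007°; ψ = atan2(3.5003,13.0620) = 15.0014°
θ_1 = β − ψ = 119.9993°
θ_3 = φ − θ_1 − θ_2 = -120.0021° (wrapped to (-180°,180°])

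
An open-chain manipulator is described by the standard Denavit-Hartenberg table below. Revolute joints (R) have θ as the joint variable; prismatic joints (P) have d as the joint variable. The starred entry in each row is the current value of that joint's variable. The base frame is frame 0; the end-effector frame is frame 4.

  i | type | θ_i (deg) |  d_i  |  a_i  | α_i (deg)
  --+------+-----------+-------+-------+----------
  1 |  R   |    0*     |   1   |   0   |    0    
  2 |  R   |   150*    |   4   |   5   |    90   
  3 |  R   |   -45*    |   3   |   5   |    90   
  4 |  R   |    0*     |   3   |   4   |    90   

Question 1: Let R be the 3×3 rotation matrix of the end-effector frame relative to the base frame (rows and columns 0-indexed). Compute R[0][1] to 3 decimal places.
End-effector y-axis (col 1 of R) = (0.6124,-0.3536,-0.7071)
R[0][1] = 0.6124

0.612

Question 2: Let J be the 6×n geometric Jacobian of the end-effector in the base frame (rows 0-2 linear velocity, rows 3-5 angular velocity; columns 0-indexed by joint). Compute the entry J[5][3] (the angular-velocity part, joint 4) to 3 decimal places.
-0.707

axis z_3 = (0.6124,-0.3536,-0.7071); lever o_n−o_3 = (-0.6124,0.3536,-4.9497)
cross product → J_v[:, 3] = (2.0000,3.4641,0.0000)
J_ω[:, 3] = z_3
entry J[5][3] = -0.7071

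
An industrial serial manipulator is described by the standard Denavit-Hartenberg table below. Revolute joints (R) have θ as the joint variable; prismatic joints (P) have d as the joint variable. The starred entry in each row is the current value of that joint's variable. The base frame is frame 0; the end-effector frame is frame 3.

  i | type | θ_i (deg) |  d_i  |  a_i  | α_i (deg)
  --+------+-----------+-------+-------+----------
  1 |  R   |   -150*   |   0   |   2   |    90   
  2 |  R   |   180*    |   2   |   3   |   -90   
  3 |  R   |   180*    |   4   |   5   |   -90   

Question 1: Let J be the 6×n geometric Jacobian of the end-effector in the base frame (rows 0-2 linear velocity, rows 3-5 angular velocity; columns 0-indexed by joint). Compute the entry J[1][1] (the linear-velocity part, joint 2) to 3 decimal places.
axis z_1 = (-0.5000,0.8660,0.0000); lever o_n−o_1 = (-2.7321,0.7321,-4.0000)
cross product → J_v[:, 1] = (-3.4641,-2.0000,2.0000)
J_ω[:, 1] = z_1
entry J[1][1] = -2.0000

-2.000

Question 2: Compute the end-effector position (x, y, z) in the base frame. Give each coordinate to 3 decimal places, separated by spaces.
-4.464 -0.268 -4.000

after link 1: o_1 = (-1.7321, -1.0000, 0.0000)
after link 2: o_2 = (-0.1340, 2.2321, 0.0000)
after link 3: o_3 = (-4.4641, -0.2679, -4.0000)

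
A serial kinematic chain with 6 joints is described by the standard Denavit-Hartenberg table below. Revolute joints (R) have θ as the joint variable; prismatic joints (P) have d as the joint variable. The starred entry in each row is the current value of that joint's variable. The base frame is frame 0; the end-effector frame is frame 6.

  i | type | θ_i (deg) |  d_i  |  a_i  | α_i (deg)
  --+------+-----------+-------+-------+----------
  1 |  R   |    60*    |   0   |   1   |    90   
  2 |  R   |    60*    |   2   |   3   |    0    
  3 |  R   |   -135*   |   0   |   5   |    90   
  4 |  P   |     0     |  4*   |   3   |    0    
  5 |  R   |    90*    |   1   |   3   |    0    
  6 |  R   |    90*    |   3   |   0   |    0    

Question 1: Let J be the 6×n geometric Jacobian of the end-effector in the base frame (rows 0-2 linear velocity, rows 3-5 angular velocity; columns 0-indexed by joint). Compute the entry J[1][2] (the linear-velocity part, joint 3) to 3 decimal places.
axis z_2 = (0.8660,-0.5000,0.0000); lever o_n−o_2 = (-0.2304,-6.3990,-9.7980)
cross product → J_v[:, 2] = (4.8990,8.4853,-5.6569)
J_ω[:, 2] = z_2
entry J[1][2] = 8.4853

8.485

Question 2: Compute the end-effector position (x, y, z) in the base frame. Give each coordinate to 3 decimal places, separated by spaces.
2.752 -5.234 -7.200

after link 1: o_1 = (0.5000, 0.8660, 0.0000)
after link 2: o_2 = (2.9821, 1.1651, 2.5981)
after link 3: o_3 = (3.6291, 2.2858, -2.2316)
after link 4: o_4 = (2.0855, -0.3879, -6.1646)
after link 5: o_5 = (4.2006, -2.7244, -6.4234)
after link 6: o_6 = (2.7517, -5.2339, -7.1999)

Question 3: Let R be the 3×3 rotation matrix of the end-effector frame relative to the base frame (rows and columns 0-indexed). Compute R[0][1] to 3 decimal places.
End-effector y-axis (col 1 of R) = (-0.8660,0.5000,0.0000)
R[0][1] = -0.8660

-0.866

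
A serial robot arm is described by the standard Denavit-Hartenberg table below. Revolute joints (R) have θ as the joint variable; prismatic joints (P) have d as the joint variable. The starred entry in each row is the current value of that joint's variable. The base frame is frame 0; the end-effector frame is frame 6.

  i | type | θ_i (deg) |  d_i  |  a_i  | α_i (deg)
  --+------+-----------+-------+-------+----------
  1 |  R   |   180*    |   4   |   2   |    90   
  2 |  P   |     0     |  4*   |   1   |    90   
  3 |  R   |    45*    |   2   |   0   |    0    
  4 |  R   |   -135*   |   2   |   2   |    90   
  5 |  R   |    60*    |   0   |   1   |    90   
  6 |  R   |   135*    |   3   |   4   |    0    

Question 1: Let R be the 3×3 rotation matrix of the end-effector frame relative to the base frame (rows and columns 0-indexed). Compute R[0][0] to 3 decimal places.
End-effector x-axis (col 0 of R) = (0.7071,0.3536,0.6124)
R[0][0] = 0.7071

0.707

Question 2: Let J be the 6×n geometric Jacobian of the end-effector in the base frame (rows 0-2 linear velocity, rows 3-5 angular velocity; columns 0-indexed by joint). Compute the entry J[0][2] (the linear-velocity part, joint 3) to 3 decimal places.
-3.684

axis z_2 = (0.0000,0.0000,-1.0000); lever o_n−o_2 = (2.8284,-3.6839,-0.9165)
cross product → J_v[:, 2] = (-3.6839,-2.8284,-0.0000)
J_ω[:, 2] = z_2
entry J[0][2] = -3.6839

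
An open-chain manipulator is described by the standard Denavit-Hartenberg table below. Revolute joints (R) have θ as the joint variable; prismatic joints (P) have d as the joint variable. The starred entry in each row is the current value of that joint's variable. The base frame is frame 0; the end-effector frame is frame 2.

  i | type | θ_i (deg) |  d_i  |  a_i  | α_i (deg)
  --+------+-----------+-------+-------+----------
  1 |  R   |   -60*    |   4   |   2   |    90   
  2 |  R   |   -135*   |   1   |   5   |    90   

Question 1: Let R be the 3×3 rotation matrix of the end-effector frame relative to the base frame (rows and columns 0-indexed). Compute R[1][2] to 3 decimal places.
0.612

End-effector z-axis (col 2 of R) = (-0.3536,0.6124,0.7071)
R[1][2] = 0.6124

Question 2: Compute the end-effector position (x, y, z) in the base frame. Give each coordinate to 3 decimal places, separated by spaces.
-1.634 0.830 0.464

after link 1: o_1 = (1.0000, -1.7321, 4.0000)
after link 2: o_2 = (-1.6338, 0.8298, 0.4645)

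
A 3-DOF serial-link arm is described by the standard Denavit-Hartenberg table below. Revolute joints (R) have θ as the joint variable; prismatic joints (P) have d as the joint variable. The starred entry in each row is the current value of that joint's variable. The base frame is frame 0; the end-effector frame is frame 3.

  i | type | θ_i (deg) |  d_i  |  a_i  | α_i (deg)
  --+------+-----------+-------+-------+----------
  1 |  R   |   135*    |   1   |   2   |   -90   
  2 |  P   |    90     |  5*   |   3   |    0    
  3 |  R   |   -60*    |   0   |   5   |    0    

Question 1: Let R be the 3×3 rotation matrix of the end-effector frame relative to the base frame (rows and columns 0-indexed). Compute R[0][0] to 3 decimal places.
End-effector x-axis (col 0 of R) = (-0.6124,0.6124,-0.5000)
R[0][0] = -0.6124

-0.612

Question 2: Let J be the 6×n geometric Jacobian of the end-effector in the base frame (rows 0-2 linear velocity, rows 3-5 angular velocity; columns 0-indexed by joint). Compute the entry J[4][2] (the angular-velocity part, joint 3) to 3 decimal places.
axis z_2 = (-0.7071,-0.7071,0.0000); lever o_n−o_2 = (-3.0619,3.0619,-2.5000)
cross product → J_v[:, 2] = (1.7678,-1.7678,-4.3301)
J_ω[:, 2] = z_2
entry J[4][2] = -0.7071

-0.707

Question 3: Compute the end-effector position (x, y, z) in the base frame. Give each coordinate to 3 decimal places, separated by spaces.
-8.012 0.941 -4.500

after link 1: o_1 = (-1.4142, 1.4142, 1.0000)
after link 2: o_2 = (-4.9497, -2.1213, -2.0000)
after link 3: o_3 = (-8.0116, 0.9405, -4.5000)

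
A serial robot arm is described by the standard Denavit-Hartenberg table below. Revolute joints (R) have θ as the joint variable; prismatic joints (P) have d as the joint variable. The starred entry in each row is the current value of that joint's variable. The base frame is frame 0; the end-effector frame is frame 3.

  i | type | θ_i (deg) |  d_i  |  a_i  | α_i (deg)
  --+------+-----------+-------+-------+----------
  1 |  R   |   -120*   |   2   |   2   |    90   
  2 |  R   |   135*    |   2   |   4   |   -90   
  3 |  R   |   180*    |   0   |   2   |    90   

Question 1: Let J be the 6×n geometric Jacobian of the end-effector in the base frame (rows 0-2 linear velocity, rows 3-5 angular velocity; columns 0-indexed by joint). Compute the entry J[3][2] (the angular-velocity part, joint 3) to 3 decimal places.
axis z_2 = (0.3536,0.6124,-0.7071); lever o_n−o_2 = (-0.7071,-1.2247,-1.4142)
cross product → J_v[:, 2] = (-1.7321,1.0000,0.0000)
J_ω[:, 2] = z_2
entry J[3][2] = 0.3536

0.354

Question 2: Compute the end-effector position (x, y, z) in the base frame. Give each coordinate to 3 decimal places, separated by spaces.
-2.025 0.493 3.414

after link 1: o_1 = (-1.0000, -1.7321, 2.0000)
after link 2: o_2 = (-1.3178, 1.7174, 4.8284)
after link 3: o_3 = (-2.0249, 0.4927, 3.4142)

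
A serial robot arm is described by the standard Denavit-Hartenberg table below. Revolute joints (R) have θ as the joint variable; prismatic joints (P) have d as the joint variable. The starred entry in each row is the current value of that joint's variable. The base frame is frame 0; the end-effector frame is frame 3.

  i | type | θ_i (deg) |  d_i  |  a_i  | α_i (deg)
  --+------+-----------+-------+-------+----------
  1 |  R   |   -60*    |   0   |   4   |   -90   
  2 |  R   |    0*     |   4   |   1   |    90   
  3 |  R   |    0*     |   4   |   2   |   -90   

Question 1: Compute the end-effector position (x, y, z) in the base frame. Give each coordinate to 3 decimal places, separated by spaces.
after link 1: o_1 = (2.0000, -3.4641, 0.0000)
after link 2: o_2 = (5.9641, -2.3301, 0.0000)
after link 3: o_3 = (6.9641, -4.0622, 4.0000)

6.964 -4.062 4.000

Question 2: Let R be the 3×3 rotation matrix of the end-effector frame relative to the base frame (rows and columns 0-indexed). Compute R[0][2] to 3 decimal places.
End-effector z-axis (col 2 of R) = (0.8660,0.5000,0.0000)
R[0][2] = 0.8660

0.866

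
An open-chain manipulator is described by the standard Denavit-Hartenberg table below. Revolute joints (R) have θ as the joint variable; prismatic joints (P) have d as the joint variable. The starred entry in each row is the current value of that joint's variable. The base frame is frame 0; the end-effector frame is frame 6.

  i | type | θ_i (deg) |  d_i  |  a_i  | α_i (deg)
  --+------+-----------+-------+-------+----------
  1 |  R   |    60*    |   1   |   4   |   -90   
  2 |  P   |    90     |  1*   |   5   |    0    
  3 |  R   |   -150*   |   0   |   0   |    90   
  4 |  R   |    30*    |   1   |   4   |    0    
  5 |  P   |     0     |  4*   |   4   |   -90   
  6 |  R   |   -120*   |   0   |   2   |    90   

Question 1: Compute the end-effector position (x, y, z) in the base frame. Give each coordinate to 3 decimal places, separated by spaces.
-3.297 3.290 4.616

after link 1: o_1 = (2.0000, 3.4641, 1.0000)
after link 2: o_2 = (1.1340, 3.9641, -4.0000)
after link 3: o_3 = (1.1340, 3.9641, -4.0000)
after link 4: o_4 = (-0.1651, 5.7141, -0.5000)
after link 5: o_5 = (-2.7631, 5.2141, 4.5000)
after link 6: o_6 = (-3.2966, 3.2901, 4.6160)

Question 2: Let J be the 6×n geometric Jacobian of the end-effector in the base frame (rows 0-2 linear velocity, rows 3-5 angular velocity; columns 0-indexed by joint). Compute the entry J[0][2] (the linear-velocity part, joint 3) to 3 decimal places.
axis z_2 = (-0.8660,0.5000,0.0000); lever o_n−o_2 = (-4.4306,-0.6740,8.6160)
cross product → J_v[:, 2] = (4.3080,7.4617,2.7990)
J_ω[:, 2] = z_2
entry J[0][2] = 4.3080

4.308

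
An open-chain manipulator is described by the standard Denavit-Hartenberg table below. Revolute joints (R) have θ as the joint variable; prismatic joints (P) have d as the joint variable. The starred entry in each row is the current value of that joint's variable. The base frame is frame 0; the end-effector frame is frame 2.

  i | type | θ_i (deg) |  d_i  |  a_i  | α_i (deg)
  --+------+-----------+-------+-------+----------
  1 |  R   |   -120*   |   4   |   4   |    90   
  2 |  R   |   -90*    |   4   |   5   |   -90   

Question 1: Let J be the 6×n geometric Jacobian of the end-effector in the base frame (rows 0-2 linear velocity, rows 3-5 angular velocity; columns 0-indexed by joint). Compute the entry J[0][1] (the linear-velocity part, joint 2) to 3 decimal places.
axis z_1 = (-0.8660,0.5000,0.0000); lever o_n−o_1 = (-3.4641,2.0000,-5.0000)
cross product → J_v[:, 1] = (-2.5000,-4.3301,0.0000)
J_ω[:, 1] = z_1
entry J[0][1] = -2.5000

-2.500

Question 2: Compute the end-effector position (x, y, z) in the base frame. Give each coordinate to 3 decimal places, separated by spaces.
-5.464 -1.464 -1.000

after link 1: o_1 = (-2.0000, -3.4641, 4.0000)
after link 2: o_2 = (-5.4641, -1.4641, -1.0000)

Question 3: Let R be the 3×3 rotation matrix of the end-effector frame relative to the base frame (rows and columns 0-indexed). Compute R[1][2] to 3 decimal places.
End-effector z-axis (col 2 of R) = (-0.5000,-0.8660,0.0000)
R[1][2] = -0.8660

-0.866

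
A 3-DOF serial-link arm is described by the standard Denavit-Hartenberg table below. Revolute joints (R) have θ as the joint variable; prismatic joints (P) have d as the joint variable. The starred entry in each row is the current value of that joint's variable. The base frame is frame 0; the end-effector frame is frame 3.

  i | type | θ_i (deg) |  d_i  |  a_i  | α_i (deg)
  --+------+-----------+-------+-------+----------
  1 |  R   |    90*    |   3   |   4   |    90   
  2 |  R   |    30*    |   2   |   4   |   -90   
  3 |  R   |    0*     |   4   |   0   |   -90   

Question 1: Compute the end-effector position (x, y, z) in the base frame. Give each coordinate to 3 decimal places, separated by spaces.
2.000 5.464 8.464

after link 1: o_1 = (0.0000, 4.0000, 3.0000)
after link 2: o_2 = (2.0000, 7.4641, 5.0000)
after link 3: o_3 = (2.0000, 5.4641, 8.4641)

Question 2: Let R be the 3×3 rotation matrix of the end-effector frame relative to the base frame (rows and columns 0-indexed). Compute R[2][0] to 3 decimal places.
End-effector x-axis (col 0 of R) = (0.0000,0.8660,0.5000)
R[2][0] = 0.5000

0.500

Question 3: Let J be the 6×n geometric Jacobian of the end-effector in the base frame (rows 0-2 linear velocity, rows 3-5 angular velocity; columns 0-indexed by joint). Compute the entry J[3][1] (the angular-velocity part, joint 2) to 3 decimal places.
1.000

axis z_1 = (1.0000,-0.0000,0.0000); lever o_n−o_1 = (2.0000,1.4641,5.4641)
cross product → J_v[:, 1] = (-0.0000,-5.4641,1.4641)
J_ω[:, 1] = z_1
entry J[3][1] = 1.0000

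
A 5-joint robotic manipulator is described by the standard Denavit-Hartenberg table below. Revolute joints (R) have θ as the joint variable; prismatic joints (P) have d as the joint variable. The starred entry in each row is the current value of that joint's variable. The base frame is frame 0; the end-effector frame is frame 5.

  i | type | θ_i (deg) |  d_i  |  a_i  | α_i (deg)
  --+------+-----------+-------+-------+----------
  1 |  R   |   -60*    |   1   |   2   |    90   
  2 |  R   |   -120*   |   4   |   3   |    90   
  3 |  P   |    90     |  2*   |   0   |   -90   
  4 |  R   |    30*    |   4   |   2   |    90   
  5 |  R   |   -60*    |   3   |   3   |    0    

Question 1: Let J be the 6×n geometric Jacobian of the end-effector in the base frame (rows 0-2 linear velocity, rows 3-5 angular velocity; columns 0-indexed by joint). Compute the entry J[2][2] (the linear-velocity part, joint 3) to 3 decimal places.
prismatic axis z_2 = (-0.4330,0.7500,0.5000)
J_v[:, 2] = z_2; J_ω[:, 2] = (0,0,0)
entry J[2][2] = 0.5000

0.500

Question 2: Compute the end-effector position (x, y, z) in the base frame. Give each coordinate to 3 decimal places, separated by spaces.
after link 1: o_1 = (1.0000, -1.7321, 1.0000)
after link 2: o_2 = (-3.2141, -2.4330, -1.5981)
after link 3: o_3 = (-4.0801, -0.9330, -0.5981)
after link 4: o_4 = (-4.1471, -4.2811, 2.3660)
after link 5: o_5 = (-8.0209, -3.1696, 1.0401)

-8.021 -3.170 1.040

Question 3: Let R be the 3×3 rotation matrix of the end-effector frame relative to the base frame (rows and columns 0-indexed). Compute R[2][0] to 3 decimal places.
-0.875

End-effector x-axis (col 0 of R) = (-0.4833,-0.0290,-0.8750)
R[2][0] = -0.8750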